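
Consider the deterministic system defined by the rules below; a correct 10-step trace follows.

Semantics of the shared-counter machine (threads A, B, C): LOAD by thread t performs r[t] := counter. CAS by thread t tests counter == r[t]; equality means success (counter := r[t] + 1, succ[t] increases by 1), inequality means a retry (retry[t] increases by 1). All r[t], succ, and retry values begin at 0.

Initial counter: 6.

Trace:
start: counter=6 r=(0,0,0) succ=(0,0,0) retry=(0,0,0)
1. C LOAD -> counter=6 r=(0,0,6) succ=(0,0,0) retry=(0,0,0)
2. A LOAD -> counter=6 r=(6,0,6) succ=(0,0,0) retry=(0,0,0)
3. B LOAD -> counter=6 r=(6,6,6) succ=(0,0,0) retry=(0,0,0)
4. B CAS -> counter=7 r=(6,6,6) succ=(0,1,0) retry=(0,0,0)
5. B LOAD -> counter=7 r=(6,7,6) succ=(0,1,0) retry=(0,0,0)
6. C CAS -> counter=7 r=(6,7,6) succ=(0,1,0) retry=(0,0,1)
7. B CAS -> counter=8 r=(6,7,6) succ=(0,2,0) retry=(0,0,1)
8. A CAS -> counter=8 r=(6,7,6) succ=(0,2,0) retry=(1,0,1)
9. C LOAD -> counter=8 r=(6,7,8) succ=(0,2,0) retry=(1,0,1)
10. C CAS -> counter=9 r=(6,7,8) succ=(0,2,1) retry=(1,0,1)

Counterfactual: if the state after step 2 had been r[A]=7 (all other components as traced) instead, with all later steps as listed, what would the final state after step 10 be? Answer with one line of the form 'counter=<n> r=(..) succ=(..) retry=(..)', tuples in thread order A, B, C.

state after step 2 := counter=6 r=(7,0,6) succ=(0,0,0) retry=(0,0,0)
3. B LOAD -> counter=6 r=(7,6,6) succ=(0,0,0) retry=(0,0,0)
4. B CAS -> counter=7 r=(7,6,6) succ=(0,1,0) retry=(0,0,0)
5. B LOAD -> counter=7 r=(7,7,6) succ=(0,1,0) retry=(0,0,0)
6. C CAS -> counter=7 r=(7,7,6) succ=(0,1,0) retry=(0,0,1)
7. B CAS -> counter=8 r=(7,7,6) succ=(0,2,0) retry=(0,0,1)
8. A CAS -> counter=8 r=(7,7,6) succ=(0,2,0) retry=(1,0,1)
9. C LOAD -> counter=8 r=(7,7,8) succ=(0,2,0) retry=(1,0,1)
10. C CAS -> counter=9 r=(7,7,8) succ=(0,2,1) retry=(1,0,1)

counter=9 r=(7,7,8) succ=(0,2,1) retry=(1,0,1)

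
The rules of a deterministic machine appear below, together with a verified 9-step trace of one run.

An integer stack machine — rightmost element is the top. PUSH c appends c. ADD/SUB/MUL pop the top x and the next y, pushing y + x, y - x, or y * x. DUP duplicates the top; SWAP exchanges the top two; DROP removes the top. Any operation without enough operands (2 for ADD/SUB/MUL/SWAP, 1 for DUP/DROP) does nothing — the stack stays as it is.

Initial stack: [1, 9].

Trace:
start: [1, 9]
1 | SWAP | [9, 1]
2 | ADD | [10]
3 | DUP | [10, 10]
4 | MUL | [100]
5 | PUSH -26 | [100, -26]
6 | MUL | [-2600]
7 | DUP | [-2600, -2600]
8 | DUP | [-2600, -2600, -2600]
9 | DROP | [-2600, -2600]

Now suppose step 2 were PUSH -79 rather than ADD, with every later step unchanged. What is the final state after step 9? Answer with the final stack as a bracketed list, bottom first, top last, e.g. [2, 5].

[9, 1, -162266, -162266]

(re-executing from step 2 with the substitution; state before step 2: [9, 1])
2 | PUSH -79 | [9, 1, -79]
3 | DUP | [9, 1, -79, -79]
4 | MUL | [9, 1, 6241]
5 | PUSH -26 | [9, 1, 6241, -26]
6 | MUL | [9, 1, -162266]
7 | DUP | [9, 1, -162266, -162266]
8 | DUP | [9, 1, -162266, -162266, -162266]
9 | DROP | [9, 1, -162266, -162266]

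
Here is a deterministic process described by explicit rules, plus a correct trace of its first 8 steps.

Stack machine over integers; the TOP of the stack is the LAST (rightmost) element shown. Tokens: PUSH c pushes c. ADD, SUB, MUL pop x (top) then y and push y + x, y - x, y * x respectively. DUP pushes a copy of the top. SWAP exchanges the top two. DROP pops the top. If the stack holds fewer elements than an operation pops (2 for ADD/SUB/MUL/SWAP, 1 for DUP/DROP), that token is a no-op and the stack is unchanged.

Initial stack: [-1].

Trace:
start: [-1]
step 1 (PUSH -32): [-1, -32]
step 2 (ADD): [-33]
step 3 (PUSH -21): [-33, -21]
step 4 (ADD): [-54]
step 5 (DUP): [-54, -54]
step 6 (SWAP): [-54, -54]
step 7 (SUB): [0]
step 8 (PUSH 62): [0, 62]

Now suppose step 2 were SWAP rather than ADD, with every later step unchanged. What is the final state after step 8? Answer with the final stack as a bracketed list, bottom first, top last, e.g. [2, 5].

[-32, 0, 62]

(re-executing from step 2 with the substitution; state before step 2: [-1, -32])
step 2 (SWAP): [-32, -1]
step 3 (PUSH -21): [-32, -1, -21]
step 4 (ADD): [-32, -22]
step 5 (DUP): [-32, -22, -22]
step 6 (SWAP): [-32, -22, -22]
step 7 (SUB): [-32, 0]
step 8 (PUSH 62): [-32, 0, 62]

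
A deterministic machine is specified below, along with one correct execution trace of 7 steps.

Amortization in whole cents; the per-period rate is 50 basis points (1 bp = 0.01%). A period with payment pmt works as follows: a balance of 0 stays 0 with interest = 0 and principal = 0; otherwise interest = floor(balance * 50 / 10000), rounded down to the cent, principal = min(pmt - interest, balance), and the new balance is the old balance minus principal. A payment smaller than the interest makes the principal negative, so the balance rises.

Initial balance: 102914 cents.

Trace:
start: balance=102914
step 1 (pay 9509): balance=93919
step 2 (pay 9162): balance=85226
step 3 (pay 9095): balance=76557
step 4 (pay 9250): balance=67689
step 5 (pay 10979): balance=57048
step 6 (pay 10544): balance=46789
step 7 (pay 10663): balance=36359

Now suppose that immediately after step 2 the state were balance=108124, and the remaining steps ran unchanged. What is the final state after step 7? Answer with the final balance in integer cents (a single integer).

59835

state after step 2 := balance=108124
step 3 (pay 9095): balance=99569
step 4 (pay 9250): balance=90816
step 5 (pay 10979): balance=80291
step 6 (pay 10544): balance=70148
step 7 (pay 10663): balance=59835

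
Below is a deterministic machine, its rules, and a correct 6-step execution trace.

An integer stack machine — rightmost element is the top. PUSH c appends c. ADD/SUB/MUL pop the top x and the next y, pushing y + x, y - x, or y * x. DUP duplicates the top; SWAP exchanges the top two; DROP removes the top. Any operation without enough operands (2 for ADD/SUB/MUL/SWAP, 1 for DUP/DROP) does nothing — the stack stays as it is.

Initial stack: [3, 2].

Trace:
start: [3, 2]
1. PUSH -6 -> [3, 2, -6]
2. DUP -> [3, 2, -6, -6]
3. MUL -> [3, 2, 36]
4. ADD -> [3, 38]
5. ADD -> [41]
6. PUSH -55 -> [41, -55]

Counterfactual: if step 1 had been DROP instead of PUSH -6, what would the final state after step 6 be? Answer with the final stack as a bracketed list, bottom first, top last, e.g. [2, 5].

[9, -55]

(re-executing from step 1 with the substitution; state before step 1: [3, 2])
1. DROP -> [3]
2. DUP -> [3, 3]
3. MUL -> [9]
4. ADD -> [9]
5. ADD -> [9]
6. PUSH -55 -> [9, -55]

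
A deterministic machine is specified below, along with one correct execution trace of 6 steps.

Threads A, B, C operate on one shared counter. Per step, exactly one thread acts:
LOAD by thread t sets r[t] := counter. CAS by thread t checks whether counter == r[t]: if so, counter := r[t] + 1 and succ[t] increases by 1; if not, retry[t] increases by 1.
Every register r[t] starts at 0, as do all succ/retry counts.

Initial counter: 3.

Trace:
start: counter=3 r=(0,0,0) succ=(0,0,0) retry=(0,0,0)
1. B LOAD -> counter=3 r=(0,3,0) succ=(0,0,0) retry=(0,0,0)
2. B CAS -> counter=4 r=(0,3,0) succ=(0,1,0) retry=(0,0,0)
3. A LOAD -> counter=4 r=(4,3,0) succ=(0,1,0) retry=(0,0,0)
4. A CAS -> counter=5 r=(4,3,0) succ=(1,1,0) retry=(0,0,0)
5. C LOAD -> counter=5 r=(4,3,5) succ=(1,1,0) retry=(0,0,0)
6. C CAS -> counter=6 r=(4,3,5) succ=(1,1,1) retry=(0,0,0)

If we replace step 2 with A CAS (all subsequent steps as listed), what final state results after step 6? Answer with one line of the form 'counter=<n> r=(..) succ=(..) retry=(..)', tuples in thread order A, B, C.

counter=5 r=(3,3,4) succ=(1,0,1) retry=(1,0,0)

(re-executing from step 2 with the substitution; state before step 2: counter=3 r=(0,3,0) succ=(0,0,0) retry=(0,0,0))
2. A CAS -> counter=3 r=(0,3,0) succ=(0,0,0) retry=(1,0,0)
3. A LOAD -> counter=3 r=(3,3,0) succ=(0,0,0) retry=(1,0,0)
4. A CAS -> counter=4 r=(3,3,0) succ=(1,0,0) retry=(1,0,0)
5. C LOAD -> counter=4 r=(3,3,4) succ=(1,0,0) retry=(1,0,0)
6. C CAS -> counter=5 r=(3,3,4) succ=(1,0,1) retry=(1,0,0)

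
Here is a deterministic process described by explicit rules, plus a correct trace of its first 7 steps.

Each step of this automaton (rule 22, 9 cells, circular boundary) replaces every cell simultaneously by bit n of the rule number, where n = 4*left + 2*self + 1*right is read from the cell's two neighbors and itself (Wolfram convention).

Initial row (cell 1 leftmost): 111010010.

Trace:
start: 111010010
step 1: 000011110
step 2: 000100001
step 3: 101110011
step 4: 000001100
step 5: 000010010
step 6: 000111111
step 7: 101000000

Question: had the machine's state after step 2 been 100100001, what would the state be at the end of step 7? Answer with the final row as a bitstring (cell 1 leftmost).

state after step 2 := 100100001
step 3: 011110010
step 4: 100001111
step 5: 010010000
step 6: 111111000
step 7: 000000101

000000101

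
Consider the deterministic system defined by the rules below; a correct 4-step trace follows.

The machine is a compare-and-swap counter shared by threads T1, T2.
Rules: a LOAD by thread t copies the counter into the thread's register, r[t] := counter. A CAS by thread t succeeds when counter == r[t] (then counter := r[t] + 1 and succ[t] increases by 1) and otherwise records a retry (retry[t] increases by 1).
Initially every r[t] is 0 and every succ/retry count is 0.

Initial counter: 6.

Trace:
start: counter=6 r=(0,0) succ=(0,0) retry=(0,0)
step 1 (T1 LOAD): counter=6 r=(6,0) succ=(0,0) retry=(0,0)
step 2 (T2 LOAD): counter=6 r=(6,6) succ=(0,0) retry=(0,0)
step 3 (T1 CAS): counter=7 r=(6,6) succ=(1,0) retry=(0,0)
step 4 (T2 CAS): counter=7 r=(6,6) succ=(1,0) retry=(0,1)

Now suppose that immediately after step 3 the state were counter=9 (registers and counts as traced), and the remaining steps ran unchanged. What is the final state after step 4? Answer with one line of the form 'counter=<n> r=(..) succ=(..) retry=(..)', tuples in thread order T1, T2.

counter=9 r=(6,6) succ=(1,0) retry=(0,1)

state after step 3 := counter=9 r=(6,6) succ=(1,0) retry=(0,0)
step 4 (T2 CAS): counter=9 r=(6,6) succ=(1,0) retry=(0,1)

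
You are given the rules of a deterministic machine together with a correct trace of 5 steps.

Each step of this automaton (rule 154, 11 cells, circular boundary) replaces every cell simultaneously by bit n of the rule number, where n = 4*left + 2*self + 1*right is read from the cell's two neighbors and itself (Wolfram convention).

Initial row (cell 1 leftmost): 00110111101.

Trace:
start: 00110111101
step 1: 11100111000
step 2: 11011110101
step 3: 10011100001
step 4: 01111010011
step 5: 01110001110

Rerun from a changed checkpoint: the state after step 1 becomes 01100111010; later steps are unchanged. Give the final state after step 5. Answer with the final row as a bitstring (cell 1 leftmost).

state after step 1 := 01100111010
step 2: 11011110001
step 3: 10011101011
step 4: 01111000011
step 5: 01110100110

01110100110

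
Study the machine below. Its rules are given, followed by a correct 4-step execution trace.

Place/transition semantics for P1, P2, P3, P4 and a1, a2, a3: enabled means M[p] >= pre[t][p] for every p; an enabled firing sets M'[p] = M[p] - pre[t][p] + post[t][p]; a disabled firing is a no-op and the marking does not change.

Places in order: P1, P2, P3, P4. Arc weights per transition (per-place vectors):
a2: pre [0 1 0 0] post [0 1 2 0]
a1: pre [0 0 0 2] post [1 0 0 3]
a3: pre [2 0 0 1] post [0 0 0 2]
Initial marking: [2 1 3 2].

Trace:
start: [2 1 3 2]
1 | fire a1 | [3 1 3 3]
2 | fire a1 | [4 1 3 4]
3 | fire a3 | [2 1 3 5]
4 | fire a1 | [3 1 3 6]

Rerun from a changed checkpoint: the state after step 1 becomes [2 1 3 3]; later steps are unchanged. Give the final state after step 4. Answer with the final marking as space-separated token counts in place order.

state after step 1 := [2 1 3 3]
2 | fire a1 | [3 1 3 4]
3 | fire a3 | [1 1 3 5]
4 | fire a1 | [2 1 3 6]

2 1 3 6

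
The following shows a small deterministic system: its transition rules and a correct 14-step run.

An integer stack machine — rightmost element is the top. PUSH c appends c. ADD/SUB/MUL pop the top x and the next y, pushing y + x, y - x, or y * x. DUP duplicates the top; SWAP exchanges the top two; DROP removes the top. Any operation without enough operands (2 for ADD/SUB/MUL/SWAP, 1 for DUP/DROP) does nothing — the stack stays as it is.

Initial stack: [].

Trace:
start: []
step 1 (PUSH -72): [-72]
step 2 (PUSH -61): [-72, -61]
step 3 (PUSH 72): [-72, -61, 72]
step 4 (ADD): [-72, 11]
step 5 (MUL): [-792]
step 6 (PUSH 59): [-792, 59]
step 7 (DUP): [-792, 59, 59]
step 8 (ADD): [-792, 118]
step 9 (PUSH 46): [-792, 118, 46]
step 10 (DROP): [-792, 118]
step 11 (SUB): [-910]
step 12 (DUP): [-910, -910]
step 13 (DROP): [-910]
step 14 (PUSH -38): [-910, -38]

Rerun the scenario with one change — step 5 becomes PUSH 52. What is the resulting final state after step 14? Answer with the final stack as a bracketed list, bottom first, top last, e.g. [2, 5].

[-72, 11, -66, -38]

(re-executing from step 5 with the substitution; state before step 5: [-72, 11])
step 5 (PUSH 52): [-72, 11, 52]
step 6 (PUSH 59): [-72, 11, 52, 59]
step 7 (DUP): [-72, 11, 52, 59, 59]
step 8 (ADD): [-72, 11, 52, 118]
step 9 (PUSH 46): [-72, 11, 52, 118, 46]
step 10 (DROP): [-72, 11, 52, 118]
step 11 (SUB): [-72, 11, -66]
step 12 (DUP): [-72, 11, -66, -66]
step 13 (DROP): [-72, 11, -66]
step 14 (PUSH -38): [-72, 11, -66, -38]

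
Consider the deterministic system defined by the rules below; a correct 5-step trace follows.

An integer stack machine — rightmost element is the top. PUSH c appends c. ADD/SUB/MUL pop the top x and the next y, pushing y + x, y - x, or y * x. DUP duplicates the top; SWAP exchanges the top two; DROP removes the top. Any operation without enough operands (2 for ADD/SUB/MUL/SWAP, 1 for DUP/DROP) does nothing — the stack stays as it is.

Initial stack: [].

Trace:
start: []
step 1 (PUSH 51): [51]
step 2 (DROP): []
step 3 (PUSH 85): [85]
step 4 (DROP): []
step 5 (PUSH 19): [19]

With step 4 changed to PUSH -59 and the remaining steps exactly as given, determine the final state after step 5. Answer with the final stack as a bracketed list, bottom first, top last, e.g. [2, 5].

[85, -59, 19]

(re-executing from step 4 with the substitution; state before step 4: [85])
step 4 (PUSH -59): [85, -59]
step 5 (PUSH 19): [85, -59, 19]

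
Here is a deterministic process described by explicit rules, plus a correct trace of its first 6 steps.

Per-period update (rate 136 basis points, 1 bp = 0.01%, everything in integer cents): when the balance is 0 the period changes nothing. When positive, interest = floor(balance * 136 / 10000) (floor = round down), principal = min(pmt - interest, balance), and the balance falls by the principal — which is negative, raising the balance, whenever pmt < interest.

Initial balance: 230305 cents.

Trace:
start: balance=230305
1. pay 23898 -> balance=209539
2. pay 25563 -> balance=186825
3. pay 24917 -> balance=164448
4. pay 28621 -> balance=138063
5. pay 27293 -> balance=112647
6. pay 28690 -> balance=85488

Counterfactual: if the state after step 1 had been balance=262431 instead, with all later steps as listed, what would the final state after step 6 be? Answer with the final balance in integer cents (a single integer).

142077

state after step 1 := balance=262431
2. pay 25563 -> balance=240437
3. pay 24917 -> balance=218789
4. pay 28621 -> balance=193143
5. pay 27293 -> balance=168476
6. pay 28690 -> balance=142077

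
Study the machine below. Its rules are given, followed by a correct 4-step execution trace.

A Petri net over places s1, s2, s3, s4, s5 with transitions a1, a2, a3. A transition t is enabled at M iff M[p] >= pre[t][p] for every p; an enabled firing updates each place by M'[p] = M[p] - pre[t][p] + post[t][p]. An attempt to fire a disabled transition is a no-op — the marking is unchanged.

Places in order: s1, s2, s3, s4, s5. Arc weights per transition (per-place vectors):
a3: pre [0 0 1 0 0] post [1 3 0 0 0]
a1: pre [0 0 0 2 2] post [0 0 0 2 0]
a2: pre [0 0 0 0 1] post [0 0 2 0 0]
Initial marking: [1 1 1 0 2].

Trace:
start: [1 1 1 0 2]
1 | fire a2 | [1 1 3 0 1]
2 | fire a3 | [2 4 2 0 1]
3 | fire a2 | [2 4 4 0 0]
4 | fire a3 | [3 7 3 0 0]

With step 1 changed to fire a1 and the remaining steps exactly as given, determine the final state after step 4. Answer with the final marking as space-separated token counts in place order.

3 7 1 0 1

(re-executing from step 1 with the substitution; state before step 1: [1 1 1 0 2])
1 | fire a1 | [1 1 1 0 2]
2 | fire a3 | [2 4 0 0 2]
3 | fire a2 | [2 4 2 0 1]
4 | fire a3 | [3 7 1 0 1]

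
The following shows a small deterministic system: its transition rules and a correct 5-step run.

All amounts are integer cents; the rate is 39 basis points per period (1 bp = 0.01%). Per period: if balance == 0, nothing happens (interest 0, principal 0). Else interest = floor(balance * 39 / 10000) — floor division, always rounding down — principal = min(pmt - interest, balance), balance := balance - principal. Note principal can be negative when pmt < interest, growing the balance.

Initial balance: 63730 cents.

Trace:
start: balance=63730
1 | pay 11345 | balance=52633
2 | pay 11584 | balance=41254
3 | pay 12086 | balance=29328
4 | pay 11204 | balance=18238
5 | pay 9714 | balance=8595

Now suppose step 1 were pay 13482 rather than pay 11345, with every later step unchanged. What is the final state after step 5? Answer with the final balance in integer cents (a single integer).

6423

(re-executing from step 1 with the substitution; state before step 1: balance=63730)
1 | pay 13482 | balance=50496
2 | pay 11584 | balance=39108
3 | pay 12086 | balance=27174
4 | pay 11204 | balance=16075
5 | pay 9714 | balance=6423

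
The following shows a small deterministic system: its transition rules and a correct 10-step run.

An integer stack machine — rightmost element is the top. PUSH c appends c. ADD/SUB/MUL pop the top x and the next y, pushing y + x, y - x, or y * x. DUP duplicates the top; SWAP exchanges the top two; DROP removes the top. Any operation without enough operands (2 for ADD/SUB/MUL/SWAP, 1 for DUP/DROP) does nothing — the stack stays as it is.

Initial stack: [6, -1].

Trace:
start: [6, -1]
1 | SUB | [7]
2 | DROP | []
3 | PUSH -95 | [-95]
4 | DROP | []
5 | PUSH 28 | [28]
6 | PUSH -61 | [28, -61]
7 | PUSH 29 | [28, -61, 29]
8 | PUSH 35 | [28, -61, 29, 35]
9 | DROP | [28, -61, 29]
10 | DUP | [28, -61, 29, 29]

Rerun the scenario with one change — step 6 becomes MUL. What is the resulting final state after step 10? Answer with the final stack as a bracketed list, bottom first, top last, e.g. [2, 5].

[28, 29, 29]

(re-executing from step 6 with the substitution; state before step 6: [28])
6 | MUL | [28]
7 | PUSH 29 | [28, 29]
8 | PUSH 35 | [28, 29, 35]
9 | DROP | [28, 29]
10 | DUP | [28, 29, 29]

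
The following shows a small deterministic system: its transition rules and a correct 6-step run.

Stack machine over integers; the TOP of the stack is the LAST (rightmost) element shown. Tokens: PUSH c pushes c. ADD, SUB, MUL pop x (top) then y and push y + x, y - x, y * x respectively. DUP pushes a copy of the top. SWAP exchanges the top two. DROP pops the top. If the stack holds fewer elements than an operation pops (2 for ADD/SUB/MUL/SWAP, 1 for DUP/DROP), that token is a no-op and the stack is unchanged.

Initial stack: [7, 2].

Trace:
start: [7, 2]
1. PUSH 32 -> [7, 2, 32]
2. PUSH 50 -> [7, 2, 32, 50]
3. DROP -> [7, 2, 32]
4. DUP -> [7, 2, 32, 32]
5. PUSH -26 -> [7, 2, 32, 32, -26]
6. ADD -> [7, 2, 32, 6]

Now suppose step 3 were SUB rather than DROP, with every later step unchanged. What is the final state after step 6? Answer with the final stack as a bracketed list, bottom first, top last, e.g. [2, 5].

(re-executing from step 3 with the substitution; state before step 3: [7, 2, 32, 50])
3. SUB -> [7, 2, -18]
4. DUP -> [7, 2, -18, -18]
5. PUSH -26 -> [7, 2, -18, -18, -26]
6. ADD -> [7, 2, -18, -44]

[7, 2, -18, -44]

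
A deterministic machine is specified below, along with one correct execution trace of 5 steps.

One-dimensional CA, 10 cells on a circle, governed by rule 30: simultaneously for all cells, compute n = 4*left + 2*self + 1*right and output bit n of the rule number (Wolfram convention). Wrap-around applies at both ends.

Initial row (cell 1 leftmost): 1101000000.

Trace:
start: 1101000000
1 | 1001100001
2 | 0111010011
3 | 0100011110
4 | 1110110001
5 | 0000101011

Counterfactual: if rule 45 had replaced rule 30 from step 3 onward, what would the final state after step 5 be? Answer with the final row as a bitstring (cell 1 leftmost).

(re-executing steps 3..5 under rule 45; state before step 3: 0111010011)
3 | 1100110010
4 | 1000100011
5 | 0010101010

0010101010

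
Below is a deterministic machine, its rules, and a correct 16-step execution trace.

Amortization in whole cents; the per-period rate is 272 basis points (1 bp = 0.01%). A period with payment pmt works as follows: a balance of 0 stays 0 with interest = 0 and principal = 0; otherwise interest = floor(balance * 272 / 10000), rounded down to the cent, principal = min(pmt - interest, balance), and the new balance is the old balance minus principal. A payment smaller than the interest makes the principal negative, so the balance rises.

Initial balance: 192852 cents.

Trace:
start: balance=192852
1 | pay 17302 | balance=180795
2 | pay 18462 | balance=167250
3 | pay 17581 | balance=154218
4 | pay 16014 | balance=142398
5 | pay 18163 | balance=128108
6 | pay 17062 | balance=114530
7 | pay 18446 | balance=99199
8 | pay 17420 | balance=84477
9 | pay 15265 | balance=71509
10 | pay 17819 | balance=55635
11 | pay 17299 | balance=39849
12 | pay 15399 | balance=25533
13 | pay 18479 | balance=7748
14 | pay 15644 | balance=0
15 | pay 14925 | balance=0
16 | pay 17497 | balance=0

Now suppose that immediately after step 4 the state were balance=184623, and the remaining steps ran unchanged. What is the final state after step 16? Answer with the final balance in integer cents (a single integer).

state after step 4 := balance=184623
5 | pay 18163 | balance=171481
6 | pay 17062 | balance=159083
7 | pay 18446 | balance=144964
8 | pay 17420 | balance=131487
9 | pay 15265 | balance=119798
10 | pay 17819 | balance=105237
11 | pay 17299 | balance=90800
12 | pay 15399 | balance=77870
13 | pay 18479 | balance=61509
14 | pay 15644 | balance=47538
15 | pay 14925 | balance=33906
16 | pay 17497 | balance=17331

17331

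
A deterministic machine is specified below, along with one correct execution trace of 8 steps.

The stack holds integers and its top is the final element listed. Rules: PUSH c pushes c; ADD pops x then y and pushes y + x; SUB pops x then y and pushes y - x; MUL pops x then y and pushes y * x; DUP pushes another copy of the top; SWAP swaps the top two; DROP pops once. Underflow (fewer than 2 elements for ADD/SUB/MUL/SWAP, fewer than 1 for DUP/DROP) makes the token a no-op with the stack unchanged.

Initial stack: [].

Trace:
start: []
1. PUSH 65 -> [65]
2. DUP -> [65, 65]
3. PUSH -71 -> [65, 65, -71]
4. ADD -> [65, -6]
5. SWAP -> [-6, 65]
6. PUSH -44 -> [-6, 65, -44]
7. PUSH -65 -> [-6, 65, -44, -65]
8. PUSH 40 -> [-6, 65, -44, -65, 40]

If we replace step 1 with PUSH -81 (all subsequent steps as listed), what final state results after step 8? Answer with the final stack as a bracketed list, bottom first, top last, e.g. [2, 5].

(re-executing from step 1 with the substitution; state before step 1: [])
1. PUSH -81 -> [-81]
2. DUP -> [-81, -81]
3. PUSH -71 -> [-81, -81, -71]
4. ADD -> [-81, -152]
5. SWAP -> [-152, -81]
6. PUSH -44 -> [-152, -81, -44]
7. PUSH -65 -> [-152, -81, -44, -65]
8. PUSH 40 -> [-152, -81, -44, -65, 40]

[-152, -81, -44, -65, 40]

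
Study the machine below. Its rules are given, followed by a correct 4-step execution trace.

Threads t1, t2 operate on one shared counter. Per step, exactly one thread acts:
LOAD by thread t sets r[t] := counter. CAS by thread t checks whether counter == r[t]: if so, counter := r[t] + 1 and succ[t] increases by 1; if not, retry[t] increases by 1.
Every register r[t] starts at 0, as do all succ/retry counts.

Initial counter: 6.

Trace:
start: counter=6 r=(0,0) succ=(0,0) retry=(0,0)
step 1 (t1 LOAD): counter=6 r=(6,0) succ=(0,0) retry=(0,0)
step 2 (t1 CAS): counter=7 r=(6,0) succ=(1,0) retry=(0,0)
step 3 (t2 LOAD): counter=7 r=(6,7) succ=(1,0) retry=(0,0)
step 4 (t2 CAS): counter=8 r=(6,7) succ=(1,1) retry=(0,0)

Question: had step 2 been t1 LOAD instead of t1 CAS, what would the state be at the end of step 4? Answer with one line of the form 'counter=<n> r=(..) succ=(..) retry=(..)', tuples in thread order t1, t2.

counter=7 r=(6,6) succ=(0,1) retry=(0,0)

(re-executing from step 2 with the substitution; state before step 2: counter=6 r=(6,0) succ=(0,0) retry=(0,0))
step 2 (t1 LOAD): counter=6 r=(6,0) succ=(0,0) retry=(0,0)
step 3 (t2 LOAD): counter=6 r=(6,6) succ=(0,0) retry=(0,0)
step 4 (t2 CAS): counter=7 r=(6,6) succ=(0,1) retry=(0,0)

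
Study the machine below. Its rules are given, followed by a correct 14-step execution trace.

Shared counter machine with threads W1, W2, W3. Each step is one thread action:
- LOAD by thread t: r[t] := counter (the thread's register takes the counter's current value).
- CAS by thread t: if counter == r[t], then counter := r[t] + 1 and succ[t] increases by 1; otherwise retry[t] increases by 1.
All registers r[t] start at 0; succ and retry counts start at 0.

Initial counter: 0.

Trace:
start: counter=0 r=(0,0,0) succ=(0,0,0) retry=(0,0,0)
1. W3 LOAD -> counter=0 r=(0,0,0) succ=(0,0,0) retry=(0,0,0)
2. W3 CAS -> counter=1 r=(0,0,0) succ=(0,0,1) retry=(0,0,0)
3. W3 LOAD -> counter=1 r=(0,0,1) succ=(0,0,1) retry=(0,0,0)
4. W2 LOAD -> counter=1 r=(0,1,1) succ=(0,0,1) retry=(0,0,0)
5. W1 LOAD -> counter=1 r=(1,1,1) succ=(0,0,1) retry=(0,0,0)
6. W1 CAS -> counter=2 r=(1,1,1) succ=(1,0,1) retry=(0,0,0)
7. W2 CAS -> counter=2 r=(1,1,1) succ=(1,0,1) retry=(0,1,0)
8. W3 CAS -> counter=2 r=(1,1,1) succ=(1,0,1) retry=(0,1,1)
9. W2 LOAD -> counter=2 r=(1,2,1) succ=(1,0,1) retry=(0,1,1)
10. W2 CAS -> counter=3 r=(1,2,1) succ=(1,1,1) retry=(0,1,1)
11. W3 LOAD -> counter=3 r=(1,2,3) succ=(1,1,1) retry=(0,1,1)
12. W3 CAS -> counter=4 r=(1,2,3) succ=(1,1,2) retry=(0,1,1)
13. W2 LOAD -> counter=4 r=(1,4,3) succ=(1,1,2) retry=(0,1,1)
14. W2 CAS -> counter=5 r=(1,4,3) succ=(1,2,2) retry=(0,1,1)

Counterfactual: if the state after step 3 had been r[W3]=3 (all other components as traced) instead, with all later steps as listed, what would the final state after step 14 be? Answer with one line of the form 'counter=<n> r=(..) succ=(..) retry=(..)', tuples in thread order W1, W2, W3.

state after step 3 := counter=1 r=(0,0,3) succ=(0,0,1) retry=(0,0,0)
4. W2 LOAD -> counter=1 r=(0,1,3) succ=(0,0,1) retry=(0,0,0)
5. W1 LOAD -> counter=1 r=(1,1,3) succ=(0,0,1) retry=(0,0,0)
6. W1 CAS -> counter=2 r=(1,1,3) succ=(1,0,1) retry=(0,0,0)
7. W2 CAS -> counter=2 r=(1,1,3) succ=(1,0,1) retry=(0,1,0)
8. W3 CAS -> counter=2 r=(1,1,3) succ=(1,0,1) retry=(0,1,1)
9. W2 LOAD -> counter=2 r=(1,2,3) succ=(1,0,1) retry=(0,1,1)
10. W2 CAS -> counter=3 r=(1,2,3) succ=(1,1,1) retry=(0,1,1)
11. W3 LOAD -> counter=3 r=(1,2,3) succ=(1,1,1) retry=(0,1,1)
12. W3 CAS -> counter=4 r=(1,2,3) succ=(1,1,2) retry=(0,1,1)
13. W2 LOAD -> counter=4 r=(1,4,3) succ=(1,1,2) retry=(0,1,1)
14. W2 CAS -> counter=5 r=(1,4,3) succ=(1,2,2) retry=(0,1,1)

counter=5 r=(1,4,3) succ=(1,2,2) retry=(0,1,1)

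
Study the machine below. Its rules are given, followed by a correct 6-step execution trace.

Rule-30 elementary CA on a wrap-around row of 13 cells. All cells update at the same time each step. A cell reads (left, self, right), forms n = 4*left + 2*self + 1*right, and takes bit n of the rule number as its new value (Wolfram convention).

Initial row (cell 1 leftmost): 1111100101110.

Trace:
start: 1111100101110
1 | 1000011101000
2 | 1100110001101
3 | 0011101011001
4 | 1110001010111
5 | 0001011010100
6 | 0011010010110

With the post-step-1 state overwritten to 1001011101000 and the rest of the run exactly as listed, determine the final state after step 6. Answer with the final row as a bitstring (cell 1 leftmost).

1101001000110

state after step 1 := 1001011101000
2 | 1111010001101
3 | 0000011011001
4 | 1000110010111
5 | 0101101110100
6 | 1101001000110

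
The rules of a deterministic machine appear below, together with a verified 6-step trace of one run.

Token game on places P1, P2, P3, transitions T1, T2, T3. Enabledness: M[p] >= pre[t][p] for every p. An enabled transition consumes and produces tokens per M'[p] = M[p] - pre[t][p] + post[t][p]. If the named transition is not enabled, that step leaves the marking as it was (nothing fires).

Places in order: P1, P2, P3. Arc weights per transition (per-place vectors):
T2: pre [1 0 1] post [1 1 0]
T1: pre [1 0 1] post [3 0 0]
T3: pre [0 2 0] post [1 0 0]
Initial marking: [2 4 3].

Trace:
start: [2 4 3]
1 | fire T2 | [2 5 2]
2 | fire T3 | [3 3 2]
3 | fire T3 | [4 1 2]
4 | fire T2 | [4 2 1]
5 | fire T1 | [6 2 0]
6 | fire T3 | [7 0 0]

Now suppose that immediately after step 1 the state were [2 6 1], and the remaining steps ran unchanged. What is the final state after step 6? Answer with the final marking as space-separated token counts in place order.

state after step 1 := [2 6 1]
2 | fire T3 | [3 4 1]
3 | fire T3 | [4 2 1]
4 | fire T2 | [4 3 0]
5 | fire T1 | [4 3 0]
6 | fire T3 | [5 1 0]

5 1 0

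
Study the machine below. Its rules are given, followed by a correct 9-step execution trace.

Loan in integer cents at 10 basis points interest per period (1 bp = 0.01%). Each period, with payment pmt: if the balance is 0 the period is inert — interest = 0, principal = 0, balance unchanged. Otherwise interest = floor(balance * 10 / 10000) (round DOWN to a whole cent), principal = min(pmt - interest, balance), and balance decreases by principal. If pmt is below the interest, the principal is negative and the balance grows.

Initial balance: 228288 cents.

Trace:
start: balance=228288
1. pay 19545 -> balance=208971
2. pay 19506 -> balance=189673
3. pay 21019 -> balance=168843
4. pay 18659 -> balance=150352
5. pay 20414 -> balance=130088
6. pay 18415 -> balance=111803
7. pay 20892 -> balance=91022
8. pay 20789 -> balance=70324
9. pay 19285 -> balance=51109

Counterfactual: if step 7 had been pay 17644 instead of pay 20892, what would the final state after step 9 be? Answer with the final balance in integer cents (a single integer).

54363

(re-executing from step 7 with the substitution; state before step 7: balance=111803)
7. pay 17644 -> balance=94270
8. pay 20789 -> balance=73575
9. pay 19285 -> balance=54363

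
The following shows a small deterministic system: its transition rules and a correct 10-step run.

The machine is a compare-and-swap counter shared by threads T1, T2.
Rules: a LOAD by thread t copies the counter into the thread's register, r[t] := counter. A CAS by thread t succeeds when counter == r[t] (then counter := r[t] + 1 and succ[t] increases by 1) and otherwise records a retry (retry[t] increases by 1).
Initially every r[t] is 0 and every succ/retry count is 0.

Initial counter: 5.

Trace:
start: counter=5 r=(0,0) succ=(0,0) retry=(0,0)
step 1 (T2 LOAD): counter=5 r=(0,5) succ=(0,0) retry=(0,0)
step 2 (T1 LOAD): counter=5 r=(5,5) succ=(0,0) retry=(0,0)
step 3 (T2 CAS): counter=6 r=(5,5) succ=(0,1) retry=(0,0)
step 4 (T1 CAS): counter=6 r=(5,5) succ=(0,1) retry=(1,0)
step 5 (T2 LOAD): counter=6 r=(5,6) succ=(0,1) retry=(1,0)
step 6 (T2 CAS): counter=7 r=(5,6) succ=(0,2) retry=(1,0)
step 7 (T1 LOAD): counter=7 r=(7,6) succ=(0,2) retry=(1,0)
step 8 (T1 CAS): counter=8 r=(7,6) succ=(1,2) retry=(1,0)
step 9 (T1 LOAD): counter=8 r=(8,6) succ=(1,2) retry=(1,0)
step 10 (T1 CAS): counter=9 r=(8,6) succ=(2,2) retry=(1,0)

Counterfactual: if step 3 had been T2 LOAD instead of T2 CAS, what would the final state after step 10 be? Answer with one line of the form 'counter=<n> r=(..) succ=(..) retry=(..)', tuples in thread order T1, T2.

(re-executing from step 3 with the substitution; state before step 3: counter=5 r=(5,5) succ=(0,0) retry=(0,0))
step 3 (T2 LOAD): counter=5 r=(5,5) succ=(0,0) retry=(0,0)
step 4 (T1 CAS): counter=6 r=(5,5) succ=(1,0) retry=(0,0)
step 5 (T2 LOAD): counter=6 r=(5,6) succ=(1,0) retry=(0,0)
step 6 (T2 CAS): counter=7 r=(5,6) succ=(1,1) retry=(0,0)
step 7 (T1 LOAD): counter=7 r=(7,6) succ=(1,1) retry=(0,0)
step 8 (T1 CAS): counter=8 r=(7,6) succ=(2,1) retry=(0,0)
step 9 (T1 LOAD): counter=8 r=(8,6) succ=(2,1) retry=(0,0)
step 10 (T1 CAS): counter=9 r=(8,6) succ=(3,1) retry=(0,0)

counter=9 r=(8,6) succ=(3,1) retry=(0,0)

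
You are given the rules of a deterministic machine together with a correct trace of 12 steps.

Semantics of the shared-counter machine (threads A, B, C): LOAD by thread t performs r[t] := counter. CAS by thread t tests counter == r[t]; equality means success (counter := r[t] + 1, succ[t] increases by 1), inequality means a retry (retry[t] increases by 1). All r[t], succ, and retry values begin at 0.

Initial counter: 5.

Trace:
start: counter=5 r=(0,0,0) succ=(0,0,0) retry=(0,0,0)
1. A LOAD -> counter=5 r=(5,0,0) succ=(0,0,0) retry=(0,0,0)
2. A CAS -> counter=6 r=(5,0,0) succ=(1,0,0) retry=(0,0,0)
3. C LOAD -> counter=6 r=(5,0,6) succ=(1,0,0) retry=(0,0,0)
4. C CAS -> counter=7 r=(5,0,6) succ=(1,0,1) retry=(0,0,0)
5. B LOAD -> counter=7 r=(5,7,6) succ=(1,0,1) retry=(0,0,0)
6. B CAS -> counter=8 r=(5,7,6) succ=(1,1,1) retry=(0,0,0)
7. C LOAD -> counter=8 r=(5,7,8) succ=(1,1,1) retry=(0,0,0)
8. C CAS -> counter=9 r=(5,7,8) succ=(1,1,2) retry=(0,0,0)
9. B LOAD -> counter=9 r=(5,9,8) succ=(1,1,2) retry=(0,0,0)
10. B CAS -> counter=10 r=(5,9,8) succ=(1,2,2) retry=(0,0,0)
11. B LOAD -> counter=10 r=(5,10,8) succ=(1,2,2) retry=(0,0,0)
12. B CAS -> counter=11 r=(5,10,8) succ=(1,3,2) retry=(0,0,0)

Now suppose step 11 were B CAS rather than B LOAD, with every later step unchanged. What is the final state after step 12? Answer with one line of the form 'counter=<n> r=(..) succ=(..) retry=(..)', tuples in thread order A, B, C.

(re-executing from step 11 with the substitution; state before step 11: counter=10 r=(5,9,8) succ=(1,2,2) retry=(0,0,0))
11. B CAS -> counter=10 r=(5,9,8) succ=(1,2,2) retry=(0,1,0)
12. B CAS -> counter=10 r=(5,9,8) succ=(1,2,2) retry=(0,2,0)

counter=10 r=(5,9,8) succ=(1,2,2) retry=(0,2,0)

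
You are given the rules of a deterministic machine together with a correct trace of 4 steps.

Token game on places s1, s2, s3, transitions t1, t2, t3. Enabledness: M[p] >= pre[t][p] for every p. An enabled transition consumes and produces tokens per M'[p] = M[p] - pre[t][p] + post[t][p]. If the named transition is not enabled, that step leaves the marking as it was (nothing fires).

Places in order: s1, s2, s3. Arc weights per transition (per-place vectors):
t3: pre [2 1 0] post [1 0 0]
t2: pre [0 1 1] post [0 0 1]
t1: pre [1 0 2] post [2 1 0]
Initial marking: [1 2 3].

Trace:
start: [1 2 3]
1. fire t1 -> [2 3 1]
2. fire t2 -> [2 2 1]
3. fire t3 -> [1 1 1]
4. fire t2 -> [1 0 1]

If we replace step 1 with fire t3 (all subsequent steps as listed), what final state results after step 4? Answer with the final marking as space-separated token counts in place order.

1 0 3

(re-executing from step 1 with the substitution; state before step 1: [1 2 3])
1. fire t3 -> [1 2 3]
2. fire t2 -> [1 1 3]
3. fire t3 -> [1 1 3]
4. fire t2 -> [1 0 3]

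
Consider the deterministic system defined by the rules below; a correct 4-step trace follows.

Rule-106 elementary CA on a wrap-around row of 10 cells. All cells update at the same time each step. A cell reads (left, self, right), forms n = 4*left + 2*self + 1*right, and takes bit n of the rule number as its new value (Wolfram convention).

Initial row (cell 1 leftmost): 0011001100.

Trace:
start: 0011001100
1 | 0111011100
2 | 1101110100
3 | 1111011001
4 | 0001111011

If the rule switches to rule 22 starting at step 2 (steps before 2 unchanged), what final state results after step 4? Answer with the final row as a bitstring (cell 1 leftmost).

(re-executing steps 2..4 under rule 22; state before step 2: 0111011100)
2 | 1000000010
3 | 1100000110
4 | 0010001000

0010001000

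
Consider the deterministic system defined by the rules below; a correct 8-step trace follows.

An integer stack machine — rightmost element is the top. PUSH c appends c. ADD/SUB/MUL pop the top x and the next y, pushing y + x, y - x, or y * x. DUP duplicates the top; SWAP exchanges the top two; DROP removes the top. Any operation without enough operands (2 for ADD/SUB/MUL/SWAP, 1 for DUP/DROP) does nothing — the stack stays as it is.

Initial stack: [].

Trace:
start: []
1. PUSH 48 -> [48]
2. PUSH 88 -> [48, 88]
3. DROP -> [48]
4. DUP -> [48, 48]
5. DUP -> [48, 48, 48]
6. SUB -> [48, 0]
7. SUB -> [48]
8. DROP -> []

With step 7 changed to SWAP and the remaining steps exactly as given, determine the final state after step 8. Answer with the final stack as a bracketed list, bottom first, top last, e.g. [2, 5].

(re-executing from step 7 with the substitution; state before step 7: [48, 0])
7. SWAP -> [0, 48]
8. DROP -> [0]

[0]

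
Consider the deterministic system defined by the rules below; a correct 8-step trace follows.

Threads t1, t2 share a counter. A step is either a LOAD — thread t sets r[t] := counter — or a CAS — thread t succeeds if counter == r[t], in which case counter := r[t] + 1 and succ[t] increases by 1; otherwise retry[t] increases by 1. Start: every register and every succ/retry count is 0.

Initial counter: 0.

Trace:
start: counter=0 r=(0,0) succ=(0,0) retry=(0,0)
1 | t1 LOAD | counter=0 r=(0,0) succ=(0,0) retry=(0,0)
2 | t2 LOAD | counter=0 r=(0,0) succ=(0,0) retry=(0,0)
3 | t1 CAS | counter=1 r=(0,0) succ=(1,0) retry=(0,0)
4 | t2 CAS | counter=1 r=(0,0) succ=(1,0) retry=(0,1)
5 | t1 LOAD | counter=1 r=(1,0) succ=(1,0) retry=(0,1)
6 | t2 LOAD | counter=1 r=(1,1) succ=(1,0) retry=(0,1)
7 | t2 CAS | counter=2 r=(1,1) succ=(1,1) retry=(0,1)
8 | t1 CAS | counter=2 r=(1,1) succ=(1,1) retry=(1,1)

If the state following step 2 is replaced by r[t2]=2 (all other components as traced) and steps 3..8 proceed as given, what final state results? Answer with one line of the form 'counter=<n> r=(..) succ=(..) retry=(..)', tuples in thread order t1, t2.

counter=2 r=(1,1) succ=(1,1) retry=(1,1)

state after step 2 := counter=0 r=(0,2) succ=(0,0) retry=(0,0)
3 | t1 CAS | counter=1 r=(0,2) succ=(1,0) retry=(0,0)
4 | t2 CAS | counter=1 r=(0,2) succ=(1,0) retry=(0,1)
5 | t1 LOAD | counter=1 r=(1,2) succ=(1,0) retry=(0,1)
6 | t2 LOAD | counter=1 r=(1,1) succ=(1,0) retry=(0,1)
7 | t2 CAS | counter=2 r=(1,1) succ=(1,1) retry=(0,1)
8 | t1 CAS | counter=2 r=(1,1) succ=(1,1) retry=(1,1)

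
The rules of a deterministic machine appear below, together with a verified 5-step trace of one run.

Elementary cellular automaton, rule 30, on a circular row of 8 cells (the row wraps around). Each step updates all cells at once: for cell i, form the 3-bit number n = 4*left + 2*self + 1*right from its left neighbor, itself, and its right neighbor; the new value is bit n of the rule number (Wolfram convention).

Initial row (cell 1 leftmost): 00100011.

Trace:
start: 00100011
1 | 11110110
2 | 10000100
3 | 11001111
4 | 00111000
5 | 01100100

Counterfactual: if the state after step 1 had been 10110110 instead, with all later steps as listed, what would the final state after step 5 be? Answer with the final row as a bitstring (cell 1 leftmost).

state after step 1 := 10110110
2 | 10100100
3 | 10111111
4 | 00100000
5 | 01110000

01110000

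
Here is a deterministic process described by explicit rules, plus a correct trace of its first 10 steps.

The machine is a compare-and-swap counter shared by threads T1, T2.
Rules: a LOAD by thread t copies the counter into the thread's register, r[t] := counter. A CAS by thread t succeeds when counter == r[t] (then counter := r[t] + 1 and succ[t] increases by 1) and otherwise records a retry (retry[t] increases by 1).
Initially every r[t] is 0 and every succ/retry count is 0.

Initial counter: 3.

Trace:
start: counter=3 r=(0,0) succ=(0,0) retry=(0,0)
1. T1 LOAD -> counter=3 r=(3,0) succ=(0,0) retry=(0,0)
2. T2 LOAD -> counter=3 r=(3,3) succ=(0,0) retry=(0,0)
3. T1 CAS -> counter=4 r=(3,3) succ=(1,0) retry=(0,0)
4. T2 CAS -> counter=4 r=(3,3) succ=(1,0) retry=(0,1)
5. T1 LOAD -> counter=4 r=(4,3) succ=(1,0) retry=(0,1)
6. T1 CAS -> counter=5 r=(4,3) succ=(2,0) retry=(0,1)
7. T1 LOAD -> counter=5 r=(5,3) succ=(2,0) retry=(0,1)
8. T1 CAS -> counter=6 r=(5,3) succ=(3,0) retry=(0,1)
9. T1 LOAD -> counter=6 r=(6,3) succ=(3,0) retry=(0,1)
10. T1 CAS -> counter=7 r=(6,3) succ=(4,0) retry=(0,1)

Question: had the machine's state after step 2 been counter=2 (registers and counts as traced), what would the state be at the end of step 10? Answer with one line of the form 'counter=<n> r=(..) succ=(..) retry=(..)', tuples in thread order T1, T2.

counter=5 r=(4,3) succ=(3,0) retry=(1,1)

state after step 2 := counter=2 r=(3,3) succ=(0,0) retry=(0,0)
3. T1 CAS -> counter=2 r=(3,3) succ=(0,0) retry=(1,0)
4. T2 CAS -> counter=2 r=(3,3) succ=(0,0) retry=(1,1)
5. T1 LOAD -> counter=2 r=(2,3) succ=(0,0) retry=(1,1)
6. T1 CAS -> counter=3 r=(2,3) succ=(1,0) retry=(1,1)
7. T1 LOAD -> counter=3 r=(3,3) succ=(1,0) retry=(1,1)
8. T1 CAS -> counter=4 r=(3,3) succ=(2,0) retry=(1,1)
9. T1 LOAD -> counter=4 r=(4,3) succ=(2,0) retry=(1,1)
10. T1 CAS -> counter=5 r=(4,3) succ=(3,0) retry=(1,1)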